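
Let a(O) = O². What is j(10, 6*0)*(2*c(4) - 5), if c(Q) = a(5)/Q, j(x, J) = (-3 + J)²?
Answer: 135/2 ≈ 67.500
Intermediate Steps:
c(Q) = 25/Q (c(Q) = 5²/Q = 25/Q)
j(10, 6*0)*(2*c(4) - 5) = (-3 + 6*0)²*(2*(25/4) - 5) = (-3 + 0)²*(2*(25*(¼)) - 5) = (-3)²*(2*(25/4) - 5) = 9*(25/2 - 5) = 9*(15/2) = 135/2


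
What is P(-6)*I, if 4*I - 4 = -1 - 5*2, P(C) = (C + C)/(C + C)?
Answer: -7/4 ≈ -1.7500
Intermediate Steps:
P(C) = 1 (P(C) = (2*C)/((2*C)) = (2*C)*(1/(2*C)) = 1)
I = -7/4 (I = 1 + (-1 - 5*2)/4 = 1 + (-1 - 10)/4 = 1 + (¼)*(-11) = 1 - 11/4 = -7/4 ≈ -1.7500)
P(-6)*I = 1*(-7/4) = -7/4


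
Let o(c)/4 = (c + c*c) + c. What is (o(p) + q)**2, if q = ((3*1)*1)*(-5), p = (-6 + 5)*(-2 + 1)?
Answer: 9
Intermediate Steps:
p = 1 (p = -1*(-1) = 1)
o(c) = 4*c**2 + 8*c (o(c) = 4*((c + c*c) + c) = 4*((c + c**2) + c) = 4*(c**2 + 2*c) = 4*c**2 + 8*c)
q = -15 (q = (3*1)*(-5) = 3*(-5) = -15)
(o(p) + q)**2 = (4*1*(2 + 1) - 15)**2 = (4*1*3 - 15)**2 = (12 - 15)**2 = (-3)**2 = 9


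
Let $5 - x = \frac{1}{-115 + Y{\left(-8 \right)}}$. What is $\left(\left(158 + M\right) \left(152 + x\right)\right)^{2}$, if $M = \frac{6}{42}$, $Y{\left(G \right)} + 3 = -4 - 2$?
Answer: $\frac{464496592065489}{753424} \approx 6.1651 \cdot 10^{8}$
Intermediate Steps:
$Y{\left(G \right)} = -9$ ($Y{\left(G \right)} = -3 - 6 = -9$)
$M = \frac{1}{7}$ ($M = 6 \cdot \frac{1}{42} = \frac{1}{7} \approx 0.14286$)
$x = \frac{621}{124}$ ($x = 5 - \frac{1}{-115 - 9} = 5 - \frac{1}{-124} = 5 - - \frac{1}{124} = 5 + \frac{1}{124} = \frac{621}{124} \approx 5.0081$)
$\left(\left(158 + M\right) \left(152 + x\right)\right)^{2} = \left(\left(158 + \frac{1}{7}\right) \left(152 + \frac{621}{124}\right)\right)^{2} = \left(\frac{1107}{7} \cdot \frac{19469}{124}\right)^{2} = \left(\frac{21552183}{868}\right)^{2} = \frac{464496592065489}{753424}$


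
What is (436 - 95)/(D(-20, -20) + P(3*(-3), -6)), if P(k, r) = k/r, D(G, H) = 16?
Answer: 682/35 ≈ 19.486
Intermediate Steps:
(436 - 95)/(D(-20, -20) + P(3*(-3), -6)) = (436 - 95)/(16 + (3*(-3))/(-6)) = 341/(16 - 9*(-1/6)) = 341/(16 + 3/2) = 341/(35/2) = 341*(2/35) = 682/35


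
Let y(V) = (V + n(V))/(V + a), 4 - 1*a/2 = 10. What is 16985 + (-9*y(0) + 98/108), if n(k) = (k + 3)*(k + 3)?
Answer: 1835207/108 ≈ 16993.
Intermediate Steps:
n(k) = (3 + k)² (n(k) = (3 + k)*(3 + k) = (3 + k)²)
a = -12 (a = 8 - 2*10 = 8 - 20 = -12)
y(V) = (V + (3 + V)²)/(-12 + V) (y(V) = (V + (3 + V)²)/(V - 12) = (V + (3 + V)²)/(-12 + V))
16985 + (-9*y(0) + 98/108) = 16985 + (-9*(0 + (3 + 0)²)/(-12 + 0) + 98/108) = 16985 + (-9*(0 + 3²)/(-12) + 98*(1/108)) = 16985 + (-(-3)*(0 + 9)/4 + 49/54) = 16985 + (-(-3)*9/4 + 49/54) = 16985 + (-9*(-¾) + 49/54) = 16985 + (27/4 + 49/54) = 16985 + 827/108 = 1835207/108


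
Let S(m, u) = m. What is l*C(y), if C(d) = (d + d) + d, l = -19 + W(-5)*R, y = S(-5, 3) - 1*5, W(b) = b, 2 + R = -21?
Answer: -2880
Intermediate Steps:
R = -23 (R = -2 - 21 = -23)
y = -10 (y = -5 - 1*5 = -5 - 5 = -10)
l = 96 (l = -19 - 5*(-23) = -19 + 115 = 96)
C(d) = 3*d (C(d) = 2*d + d = 3*d)
l*C(y) = 96*(3*(-10)) = 96*(-30) = -2880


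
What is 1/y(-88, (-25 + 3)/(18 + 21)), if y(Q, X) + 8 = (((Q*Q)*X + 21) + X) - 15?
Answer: -39/170468 ≈ -0.00022878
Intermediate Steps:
y(Q, X) = -2 + X + X*Q**2 (y(Q, X) = -8 + ((((Q*Q)*X + 21) + X) - 15) = -8 + (((Q**2*X + 21) + X) - 15) = -8 + (((X*Q**2 + 21) + X) - 15) = -8 + (((21 + X*Q**2) + X) - 15) = -8 + ((21 + X + X*Q**2) - 15) = -8 + (6 + X + X*Q**2) = -2 + X + X*Q**2)
1/y(-88, (-25 + 3)/(18 + 21)) = 1/(-2 + (-25 + 3)/(18 + 21) + ((-25 + 3)/(18 + 21))*(-88)**2) = 1/(-2 - 22/39 - 22/39*7744) = 1/(-2 - 22/39 - 170368/39) = 1/(-170468/39) = -39/170468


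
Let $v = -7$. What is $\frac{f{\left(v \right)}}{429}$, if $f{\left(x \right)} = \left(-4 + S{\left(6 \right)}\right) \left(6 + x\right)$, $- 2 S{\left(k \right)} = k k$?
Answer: $\frac{2}{39} \approx 0.051282$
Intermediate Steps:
$S{\left(k \right)} = - \frac{k^{2}}{2}$ ($S{\left(k \right)} = - \frac{k k}{2} = - \frac{k^{2}}{2}$)
$f{\left(x \right)} = -132 - 22 x$ ($f{\left(x \right)} = \left(-4 - \frac{6^{2}}{2}\right) \left(6 + x\right) = \left(-4 - 18\right) \left(6 + x\right) = - 22 \left(6 + x\right) = -132 - 22 x$)
$\frac{f{\left(v \right)}}{429} = \frac{-132 - -154}{429} = \left(-132 + 154\right) \frac{1}{429} = 22 \cdot \frac{1}{429} = \frac{2}{39}$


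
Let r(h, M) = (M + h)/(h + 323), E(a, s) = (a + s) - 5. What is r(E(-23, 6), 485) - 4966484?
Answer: -1494911221/301 ≈ -4.9665e+6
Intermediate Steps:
E(a, s) = -5 + a + s
r(h, M) = (M + h)/(323 + h)
r(E(-23, 6), 485) - 4966484 = (485 + (-5 - 23 + 6))/(323 + (-5 - 23 + 6)) - 4966484 = (485 - 22)/(323 - 22) - 4966484 = 463/301 - 4966484 = -1494911221/301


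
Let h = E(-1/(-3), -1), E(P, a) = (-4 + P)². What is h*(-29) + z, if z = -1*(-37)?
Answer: -3176/9 ≈ -352.89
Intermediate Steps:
h = 121/9 (h = (-4 - 1/(-3))² = (-4 - 1*(-⅓))² = (-4 + ⅓)² = (-11/3)² = 121/9 ≈ 13.444)
z = 37
h*(-29) + z = (121/9)*(-29) + 37 = -3509/9 + 37 = -3176/9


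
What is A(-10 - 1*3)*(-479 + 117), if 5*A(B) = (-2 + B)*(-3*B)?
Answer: 42354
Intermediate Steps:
A(B) = -3*B*(-2 + B)/5 (A(B) = ((-2 + B)*(-3*B))/5 = (-3*B*(-2 + B))/5 = -3*B*(-2 + B)/5)
A(-10 - 1*3)*(-479 + 117) = (3*(-10 - 1*3)*(2 - (-10 - 1*3))/5)*(-479 + 117) = (3*(-10 - 3)*(2 - (-10 - 3))/5)*(-362) = ((3/5)*(-13)*(2 - 1*(-13)))*(-362) = ((3/5)*(-13)*(2 + 13))*(-362) = ((3/5)*(-13)*15)*(-362) = -117*(-362) = 42354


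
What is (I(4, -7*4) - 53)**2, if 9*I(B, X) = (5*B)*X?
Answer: 1075369/81 ≈ 13276.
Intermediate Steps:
I(B, X) = 5*B*X/9 (I(B, X) = ((5*B)*X)/9 = (5*B*X)/9 = 5*B*X/9)
(I(4, -7*4) - 53)**2 = ((5/9)*4*(-7*4) - 53)**2 = ((5/9)*4*(-28) - 53)**2 = (-560/9 - 53)**2 = (-1037/9)**2 = 1075369/81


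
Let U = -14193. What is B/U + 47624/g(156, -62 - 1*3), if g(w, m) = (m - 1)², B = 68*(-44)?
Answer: 19137794/1717353 ≈ 11.144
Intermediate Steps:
B = -2992
g(w, m) = (-1 + m)²
B/U + 47624/g(156, -62 - 1*3) = -2992/(-14193) + 47624/((-1 + (-62 - 1*3))²) = -2992*(-1/14193) + 47624/((-1 + (-62 - 3))²) = 2992/14193 + 47624/((-1 - 65)²) = 2992/14193 + 47624/((-66)²) = 2992/14193 + 47624/4356 = 2992/14193 + 47624*(1/4356) = 2992/14193 + 11906/1089 = 19137794/1717353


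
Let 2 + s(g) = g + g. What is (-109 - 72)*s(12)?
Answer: -3982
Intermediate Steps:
s(g) = -2 + 2*g (s(g) = -2 + (g + g) = -2 + 2*g)
(-109 - 72)*s(12) = (-109 - 72)*(-2 + 2*12) = -181*(-2 + 24) = -181*22 = -3982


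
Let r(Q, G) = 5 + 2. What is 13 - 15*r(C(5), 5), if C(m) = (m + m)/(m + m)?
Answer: -92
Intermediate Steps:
C(m) = 1 (C(m) = (2*m)/((2*m)) = (2*m)*(1/(2*m)) = 1)
r(Q, G) = 7
13 - 15*r(C(5), 5) = 13 - 15*7 = 13 - 105 = -92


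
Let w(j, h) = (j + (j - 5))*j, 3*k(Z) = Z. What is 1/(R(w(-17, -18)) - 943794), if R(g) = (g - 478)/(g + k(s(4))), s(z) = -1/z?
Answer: -43/40583130 ≈ -1.0596e-6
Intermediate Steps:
k(Z) = Z/3
w(j, h) = j*(-5 + 2*j) (w(j, h) = (j + (-5 + j))*j = (-5 + 2*j)*j = j*(-5 + 2*j))
R(g) = (-478 + g)/(-1/12 + g) (R(g) = (g - 478)/(g + (-1/4)/3) = (-478 + g)/(g + (-1*¼)/3) = (-478 + g)/(g + (⅓)*(-¼)) = (-478 + g)/(g - 1/12) = (-478 + g)/(-1/12 + g))
1/(R(w(-17, -18)) - 943794) = 1/(12*(-478 - 17*(-5 + 2*(-17)))/(-1 + 12*(-17*(-5 + 2*(-17)))) - 943794) = 1/(12*(-478 - 17*(-5 - 34))/(-1 + 12*(-17*(-5 - 34))) - 943794) = 1/(12*(-478 - 17*(-39))/(-1 + 12*(-17*(-39))) - 943794) = 1/(12*(-478 + 663)/(-1 + 12*663) - 943794) = 1/(12*185/(-1 + 7956) - 943794) = 1/(12*185/7955 - 943794) = 1/(12*(1/7955)*185 - 943794) = 1/(12/43 - 943794) = 1/(-40583130/43) = -43/40583130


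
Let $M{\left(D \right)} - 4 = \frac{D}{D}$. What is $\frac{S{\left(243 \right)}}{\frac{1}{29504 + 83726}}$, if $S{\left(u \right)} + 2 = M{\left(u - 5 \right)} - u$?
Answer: $-27175200$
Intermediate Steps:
$M{\left(D \right)} = 5$ ($M{\left(D \right)} = 4 + \frac{D}{D} = 4 + 1 = 5$)
$S{\left(u \right)} = 3 - u$ ($S{\left(u \right)} = -2 - \left(-5 + u\right) = 3 - u$)
$\frac{S{\left(243 \right)}}{\frac{1}{29504 + 83726}} = \frac{3 - 243}{\frac{1}{29504 + 83726}} = \frac{3 - 243}{\frac{1}{113230}} = - 240 \frac{1}{\frac{1}{113230}} = \left(-240\right) 113230 = -27175200$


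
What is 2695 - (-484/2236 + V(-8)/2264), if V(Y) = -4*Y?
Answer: 426372922/158197 ≈ 2695.2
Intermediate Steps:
2695 - (-484/2236 + V(-8)/2264) = 2695 - (-484/2236 - 4*(-8)/2264) = 2695 - (-484*1/2236 + 32*(1/2264)) = 2695 - (-121/559 + 4/283) = 2695 - 1*(-32007/158197) = 2695 + 32007/158197 = 426372922/158197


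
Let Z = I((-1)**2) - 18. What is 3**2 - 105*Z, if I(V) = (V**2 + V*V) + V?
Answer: 1584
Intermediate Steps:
I(V) = V + 2*V**2 (I(V) = (V**2 + V**2) + V = 2*V**2 + V = V + 2*V**2)
Z = -15 (Z = (-1)**2*(1 + 2*(-1)**2) - 18 = 1*(1 + 2*1) - 18 = 1*(1 + 2) - 18 = 1*3 - 18 = 3 - 18 = -15)
3**2 - 105*Z = 3**2 - 105*(-15) = 9 + 1575 = 1584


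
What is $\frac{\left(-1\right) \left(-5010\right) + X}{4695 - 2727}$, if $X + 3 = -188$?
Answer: $\frac{4819}{1968} \approx 2.4487$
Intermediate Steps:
$X = -191$ ($X = -3 - 188 = -191$)
$\frac{\left(-1\right) \left(-5010\right) + X}{4695 - 2727} = \frac{\left(-1\right) \left(-5010\right) - 191}{4695 - 2727} = \frac{5010 - 191}{1968} = 4819 \cdot \frac{1}{1968} = \frac{4819}{1968}$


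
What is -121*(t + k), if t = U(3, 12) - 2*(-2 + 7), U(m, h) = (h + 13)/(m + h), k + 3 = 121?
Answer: -39809/3 ≈ -13270.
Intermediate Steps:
k = 118 (k = -3 + 121 = 118)
U(m, h) = (13 + h)/(h + m)
t = -25/3 (t = (13 + 12)/(12 + 3) - 2*(-2 + 7) = 25/15 - 2*5 = (1/15)*25 - 10 = 5/3 - 10 = -25/3 ≈ -8.3333)
-121*(t + k) = -121*(-25/3 + 118) = -121*329/3 = -39809/3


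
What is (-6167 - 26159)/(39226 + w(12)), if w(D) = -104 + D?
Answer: -16163/19567 ≈ -0.82603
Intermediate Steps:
(-6167 - 26159)/(39226 + w(12)) = (-6167 - 26159)/(39226 + (-104 + 12)) = -32326/(39226 - 92) = -32326/39134 = -32326*1/39134 = -16163/19567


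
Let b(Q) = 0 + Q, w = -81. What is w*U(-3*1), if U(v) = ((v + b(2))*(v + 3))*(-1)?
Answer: 0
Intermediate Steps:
b(Q) = Q
U(v) = -(2 + v)*(3 + v) (U(v) = ((v + 2)*(v + 3))*(-1) = ((2 + v)*(3 + v))*(-1) = -(2 + v)*(3 + v))
w*U(-3*1) = -81*(-6 - (-3*1)**2 - (-15)) = -81*(-6 - 1*(-3)**2 - 5*(-3)) = -81*(-6 - 1*9 + 15) = -81*(-6 - 9 + 15) = -81*0 = 0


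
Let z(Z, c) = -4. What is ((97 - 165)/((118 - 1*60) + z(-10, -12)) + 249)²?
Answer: 44742721/729 ≈ 61376.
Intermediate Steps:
((97 - 165)/((118 - 1*60) + z(-10, -12)) + 249)² = ((97 - 165)/((118 - 1*60) - 4) + 249)² = (-68/((118 - 60) - 4) + 249)² = (-68/(58 - 4) + 249)² = (-68/54 + 249)² = (-68*1/54 + 249)² = (-34/27 + 249)² = (6689/27)² = 44742721/729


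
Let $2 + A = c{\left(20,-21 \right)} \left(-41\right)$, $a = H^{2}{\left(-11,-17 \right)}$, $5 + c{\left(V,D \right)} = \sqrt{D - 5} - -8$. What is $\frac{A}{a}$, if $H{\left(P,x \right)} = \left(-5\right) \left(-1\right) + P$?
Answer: $- \frac{125}{36} - \frac{41 i \sqrt{26}}{36} \approx -3.4722 - 5.8072 i$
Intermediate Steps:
$H{\left(P,x \right)} = 5 + P$
$c{\left(V,D \right)} = 3 + \sqrt{-5 + D}$ ($c{\left(V,D \right)} = -5 + \left(\sqrt{D - 5} - -8\right) = -5 + \left(\sqrt{-5 + D} + 8\right) = -5 + \left(8 + \sqrt{-5 + D}\right) = 3 + \sqrt{-5 + D}$)
$a = 36$ ($a = \left(5 - 11\right)^{2} = \left(-6\right)^{2} = 36$)
$A = -125 - 41 i \sqrt{26}$ ($A = -2 + \left(3 + \sqrt{-5 - 21}\right) \left(-41\right) = -2 + \left(3 + \sqrt{-26}\right) \left(-41\right) = -2 + \left(3 + i \sqrt{26}\right) \left(-41\right) = -2 - \left(123 + 41 i \sqrt{26}\right) = -125 - 41 i \sqrt{26} \approx -125.0 - 209.06 i$)
$\frac{A}{a} = \frac{-125 - 41 i \sqrt{26}}{36} = \left(-125 - 41 i \sqrt{26}\right) \frac{1}{36} = - \frac{125}{36} - \frac{41 i \sqrt{26}}{36}$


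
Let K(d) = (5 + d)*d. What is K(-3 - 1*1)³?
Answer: -64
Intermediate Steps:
K(d) = d*(5 + d)
K(-3 - 1*1)³ = ((-3 - 1*1)*(5 + (-3 - 1*1)))³ = ((-3 - 1)*(5 + (-3 - 1)))³ = (-4*(5 - 4))³ = (-4*1)³ = (-4)³ = -64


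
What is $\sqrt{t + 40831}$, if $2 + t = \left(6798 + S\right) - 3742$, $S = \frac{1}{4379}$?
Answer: $\frac{8 \sqrt{13148797026}}{4379} \approx 209.49$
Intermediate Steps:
$S = \frac{1}{4379} \approx 0.00022836$
$t = \frac{13373467}{4379}$ ($t = -2 + \left(\left(6798 + \frac{1}{4379}\right) - 3742\right) = -2 + \left(\frac{29768443}{4379} - 3742\right) = -2 + \frac{13382225}{4379} = \frac{13373467}{4379} \approx 3054.0$)
$\sqrt{t + 40831} = \sqrt{\frac{13373467}{4379} + 40831} = \sqrt{\frac{192172416}{4379}} = \frac{8 \sqrt{13148797026}}{4379}$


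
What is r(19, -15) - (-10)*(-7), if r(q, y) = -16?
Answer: -86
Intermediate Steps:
r(19, -15) - (-10)*(-7) = -16 - (-10)*(-7) = -16 - 1*70 = -16 - 70 = -86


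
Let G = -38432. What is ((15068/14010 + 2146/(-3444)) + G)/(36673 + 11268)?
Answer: -154528256779/192764528670 ≈ -0.80164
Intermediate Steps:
((15068/14010 + 2146/(-3444)) + G)/(36673 + 11268) = ((15068/14010 + 2146/(-3444)) - 38432)/(36673 + 11268) = ((15068*(1/14010) + 2146*(-1/3444)) - 38432)/47941 = ((7534/7005 - 1073/1722) - 38432)*(1/47941) = (1819061/4020870 - 38432)*(1/47941) = -154528256779/4020870*1/47941 = -154528256779/192764528670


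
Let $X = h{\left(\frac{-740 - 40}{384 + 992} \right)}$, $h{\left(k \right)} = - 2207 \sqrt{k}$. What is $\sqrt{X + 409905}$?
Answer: $\frac{\sqrt{3031657380 - 94901 i \sqrt{16770}}}{86} \approx 640.24 - 1.2977 i$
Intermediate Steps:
$X = - \frac{2207 i \sqrt{16770}}{172}$ ($X = - 2207 \sqrt{\frac{-740 - 40}{384 + 992}} = - 2207 \sqrt{- \frac{780}{1376}} = - 2207 \sqrt{\left(-780\right) \frac{1}{1376}} = - 2207 \sqrt{- \frac{195}{344}} = - 2207 \frac{i \sqrt{16770}}{172} = - \frac{2207 i \sqrt{16770}}{172} \approx - 1661.7 i$)
$\sqrt{X + 409905} = \sqrt{- \frac{2207 i \sqrt{16770}}{172} + 409905} = \sqrt{409905 - \frac{2207 i \sqrt{16770}}{172}}$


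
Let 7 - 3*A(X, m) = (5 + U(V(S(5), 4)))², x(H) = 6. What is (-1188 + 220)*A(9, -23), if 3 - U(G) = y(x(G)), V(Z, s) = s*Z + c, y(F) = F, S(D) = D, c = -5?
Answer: -968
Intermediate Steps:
V(Z, s) = -5 + Z*s (V(Z, s) = s*Z - 5 = Z*s - 5 = -5 + Z*s)
U(G) = -3 (U(G) = 3 - 1*6 = 3 - 6 = -3)
A(X, m) = 1 (A(X, m) = 7/3 - (5 - 3)²/3 = 7/3 - ⅓*2² = 7/3 - ⅓*4 = 7/3 - 4/3 = 1)
(-1188 + 220)*A(9, -23) = (-1188 + 220)*1 = -968*1 = -968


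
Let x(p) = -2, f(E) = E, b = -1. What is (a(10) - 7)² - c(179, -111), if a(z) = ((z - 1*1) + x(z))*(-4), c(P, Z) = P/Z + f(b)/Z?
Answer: 136153/111 ≈ 1226.6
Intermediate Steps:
c(P, Z) = -1/Z + P/Z (c(P, Z) = P/Z - 1/Z = -1/Z + P/Z)
a(z) = 12 - 4*z (a(z) = ((z - 1*1) - 2)*(-4) = ((z - 1) - 2)*(-4) = ((-1 + z) - 2)*(-4) = (-3 + z)*(-4) = 12 - 4*z)
(a(10) - 7)² - c(179, -111) = ((12 - 4*10) - 7)² - (-1 + 179)/(-111) = ((12 - 40) - 7)² - (-1)*178/111 = (-28 - 7)² - 1*(-178/111) = (-35)² + 178/111 = 1225 + 178/111 = 136153/111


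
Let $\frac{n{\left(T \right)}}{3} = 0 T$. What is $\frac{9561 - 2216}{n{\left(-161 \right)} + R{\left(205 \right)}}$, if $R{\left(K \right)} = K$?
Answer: $\frac{1469}{41} \approx 35.829$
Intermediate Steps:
$n{\left(T \right)} = 0$ ($n{\left(T \right)} = 3 \cdot 0 T = 3 \cdot 0 = 0$)
$\frac{9561 - 2216}{n{\left(-161 \right)} + R{\left(205 \right)}} = \frac{9561 - 2216}{0 + 205} = \frac{7345}{205} = 7345 \cdot \frac{1}{205} = \frac{1469}{41}$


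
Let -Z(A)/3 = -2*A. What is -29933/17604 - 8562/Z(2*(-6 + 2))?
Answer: 6220361/35208 ≈ 176.67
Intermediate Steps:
Z(A) = 6*A (Z(A) = -(-6)*A = 6*A)
-29933/17604 - 8562/Z(2*(-6 + 2)) = -29933/17604 - 8562*1/(12*(-6 + 2)) = -29933*1/17604 - 8562/(6*(2*(-4))) = -29933/17604 - 8562/(6*(-8)) = -29933/17604 - 8562/(-48) = -29933/17604 - 8562*(-1/48) = -29933/17604 + 1427/8 = 6220361/35208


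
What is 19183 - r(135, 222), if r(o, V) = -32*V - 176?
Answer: 26463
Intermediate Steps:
r(o, V) = -176 - 32*V
19183 - r(135, 222) = 19183 - (-176 - 32*222) = 19183 - (-176 - 7104) = 19183 - 1*(-7280) = 19183 + 7280 = 26463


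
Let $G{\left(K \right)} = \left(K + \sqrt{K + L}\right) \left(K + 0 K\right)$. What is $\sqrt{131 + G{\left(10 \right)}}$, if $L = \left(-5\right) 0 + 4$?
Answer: $\sqrt{231 + 10 \sqrt{14}} \approx 16.383$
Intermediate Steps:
$L = 4$ ($L = 0 + 4 = 4$)
$G{\left(K \right)} = K \left(K + \sqrt{4 + K}\right)$ ($G{\left(K \right)} = \left(K + \sqrt{K + 4}\right) \left(K + 0 K\right) = \left(K + \sqrt{4 + K}\right) \left(K + 0\right) = \left(K + \sqrt{4 + K}\right) K = K \left(K + \sqrt{4 + K}\right)$)
$\sqrt{131 + G{\left(10 \right)}} = \sqrt{131 + 10 \left(10 + \sqrt{4 + 10}\right)} = \sqrt{131 + 10 \left(10 + \sqrt{14}\right)} = \sqrt{131 + \left(100 + 10 \sqrt{14}\right)} = \sqrt{231 + 10 \sqrt{14}}$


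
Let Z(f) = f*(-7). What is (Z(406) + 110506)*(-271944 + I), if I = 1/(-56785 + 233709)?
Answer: -1295020819583580/44231 ≈ -2.9279e+10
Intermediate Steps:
Z(f) = -7*f
I = 1/176924 ≈ 5.6521e-6
(Z(406) + 110506)*(-271944 + I) = (-7*406 + 110506)*(-271944 + 1/176924) = (-2842 + 110506)*(-48113420255/176924) = 107664*(-48113420255/176924) = -1295020819583580/44231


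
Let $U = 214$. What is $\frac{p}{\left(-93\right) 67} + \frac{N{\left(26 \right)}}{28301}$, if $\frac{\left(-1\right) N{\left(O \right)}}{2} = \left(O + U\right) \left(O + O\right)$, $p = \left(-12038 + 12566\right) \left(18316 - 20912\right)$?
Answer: $\frac{990674752}{4521629} \approx 219.1$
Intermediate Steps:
$p = -1370688$ ($p = 528 \left(-2596\right) = -1370688$)
$N{\left(O \right)} = - 4 O \left(214 + O\right)$ ($N{\left(O \right)} = - 2 \left(O + 214\right) \left(O + O\right) = - 2 \left(214 + O\right) 2 O = - 2 \cdot 2 O \left(214 + O\right) = - 4 O \left(214 + O\right)$)
$\frac{p}{\left(-93\right) 67} + \frac{N{\left(26 \right)}}{28301} = - \frac{1370688}{\left(-93\right) 67} + \frac{\left(-4\right) 26 \left(214 + 26\right)}{28301} = - \frac{1370688}{-6231} + \left(-4\right) 26 \cdot 240 \cdot \frac{1}{28301} = \left(-1370688\right) \left(- \frac{1}{6231}\right) - \frac{1920}{2177} = \frac{456896}{2077} - \frac{1920}{2177} = \frac{990674752}{4521629}$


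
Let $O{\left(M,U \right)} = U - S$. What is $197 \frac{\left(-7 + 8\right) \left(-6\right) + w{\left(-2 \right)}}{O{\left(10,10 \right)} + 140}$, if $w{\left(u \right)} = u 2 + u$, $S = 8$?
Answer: $- \frac{1182}{71} \approx -16.648$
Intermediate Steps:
$w{\left(u \right)} = 3 u$ ($w{\left(u \right)} = 2 u + u = 3 u$)
$O{\left(M,U \right)} = -8 + U$ ($O{\left(M,U \right)} = U - 8 = -8 + U$)
$197 \frac{\left(-7 + 8\right) \left(-6\right) + w{\left(-2 \right)}}{O{\left(10,10 \right)} + 140} = 197 \frac{\left(-7 + 8\right) \left(-6\right) + 3 \left(-2\right)}{\left(-8 + 10\right) + 140} = 197 \frac{1 \left(-6\right) - 6}{2 + 140} = 197 \frac{-6 - 6}{142} = 197 \left(\left(-12\right) \frac{1}{142}\right) = 197 \left(- \frac{6}{71}\right) = - \frac{1182}{71}$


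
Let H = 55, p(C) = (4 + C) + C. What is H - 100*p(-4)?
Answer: 455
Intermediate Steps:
p(C) = 4 + 2*C
H - 100*p(-4) = 55 - 100*(4 + 2*(-4)) = 55 - 100*(4 - 8) = 55 - 100*(-4) = 55 + 400 = 455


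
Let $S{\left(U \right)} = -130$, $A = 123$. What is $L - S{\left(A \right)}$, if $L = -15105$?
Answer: $-14975$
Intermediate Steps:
$L - S{\left(A \right)} = -15105 - -130 = -15105 + 130 = -14975$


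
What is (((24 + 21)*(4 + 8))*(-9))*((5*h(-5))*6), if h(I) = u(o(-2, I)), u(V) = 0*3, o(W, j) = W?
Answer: 0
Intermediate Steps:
u(V) = 0
h(I) = 0
(((24 + 21)*(4 + 8))*(-9))*((5*h(-5))*6) = (((24 + 21)*(4 + 8))*(-9))*((5*0)*6) = ((45*12)*(-9))*(0*6) = (540*(-9))*0 = -4860*0 = 0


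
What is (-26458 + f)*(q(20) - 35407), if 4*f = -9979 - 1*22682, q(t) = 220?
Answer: 4873153191/4 ≈ 1.2183e+9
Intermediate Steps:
f = -32661/4 (f = (-9979 - 1*22682)/4 = (-9979 - 22682)/4 = (¼)*(-32661) = -32661/4 ≈ -8165.3)
(-26458 + f)*(q(20) - 35407) = (-26458 - 32661/4)*(220 - 35407) = -138493/4*(-35187) = 4873153191/4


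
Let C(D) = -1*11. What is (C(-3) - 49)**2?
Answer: 3600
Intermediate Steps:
C(D) = -11
(C(-3) - 49)**2 = (-11 - 49)**2 = (-60)**2 = 3600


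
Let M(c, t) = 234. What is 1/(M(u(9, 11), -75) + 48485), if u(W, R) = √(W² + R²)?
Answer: 1/48719 ≈ 2.0526e-5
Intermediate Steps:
u(W, R) = √(R² + W²)
1/(M(u(9, 11), -75) + 48485) = 1/(234 + 48485) = 1/48719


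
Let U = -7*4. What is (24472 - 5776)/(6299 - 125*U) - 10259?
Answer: -2451445/239 ≈ -10257.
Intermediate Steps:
U = -28
(24472 - 5776)/(6299 - 125*U) - 10259 = (24472 - 5776)/(6299 - 125*(-28)) - 10259 = 18696/(6299 + 3500) - 10259 = 18696/9799 - 10259 = 18696*(1/9799) - 10259 = 456/239 - 10259 = -2451445/239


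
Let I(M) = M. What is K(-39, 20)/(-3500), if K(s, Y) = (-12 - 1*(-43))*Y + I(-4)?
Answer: -22/125 ≈ -0.17600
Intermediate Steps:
K(s, Y) = -4 + 31*Y (K(s, Y) = (-12 - 1*(-43))*Y - 4 = (-12 + 43)*Y - 4 = 31*Y - 4 = -4 + 31*Y)
K(-39, 20)/(-3500) = (-4 + 31*20)/(-3500) = (-4 + 620)*(-1/3500) = 616*(-1/3500) = -22/125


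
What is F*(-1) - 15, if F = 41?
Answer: -56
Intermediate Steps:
F*(-1) - 15 = 41*(-1) - 15 = -41 - 15 = -56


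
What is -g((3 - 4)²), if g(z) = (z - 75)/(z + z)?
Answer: 37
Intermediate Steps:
g(z) = (-75 + z)/(2*z) (g(z) = (-75 + z)/((2*z)) = (-75 + z)*(1/(2*z)) = (-75 + z)/(2*z))
-g((3 - 4)²) = -(-75 + (3 - 4)²)/(2*((3 - 4)²)) = -(-75 + (-1)²)/(2*((-1)²)) = -(-75 + 1)/(2*1) = -(-74)/2 = -1*(-37) = 37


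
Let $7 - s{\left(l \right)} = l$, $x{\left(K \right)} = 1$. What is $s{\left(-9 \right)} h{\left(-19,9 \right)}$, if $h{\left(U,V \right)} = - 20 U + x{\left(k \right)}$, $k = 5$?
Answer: $6096$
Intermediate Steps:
$s{\left(l \right)} = 7 - l$
$h{\left(U,V \right)} = 1 - 20 U$ ($h{\left(U,V \right)} = - 20 U + 1 = 1 - 20 U$)
$s{\left(-9 \right)} h{\left(-19,9 \right)} = \left(7 - -9\right) \left(1 - -380\right) = \left(7 + 9\right) \left(1 + 380\right) = 16 \cdot 381 = 6096$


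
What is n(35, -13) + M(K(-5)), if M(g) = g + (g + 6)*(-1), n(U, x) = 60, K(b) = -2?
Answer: 54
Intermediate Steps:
M(g) = -6 (M(g) = g + (6 + g)*(-1) = g + (-6 - g) = -6)
n(35, -13) + M(K(-5)) = 60 - 6 = 54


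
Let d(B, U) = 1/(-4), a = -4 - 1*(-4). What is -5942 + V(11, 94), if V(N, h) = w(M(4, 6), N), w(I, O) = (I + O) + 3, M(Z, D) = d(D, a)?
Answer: -23713/4 ≈ -5928.3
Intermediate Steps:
a = 0 (a = -4 + 4 = 0)
d(B, U) = -¼
M(Z, D) = -¼
w(I, O) = 3 + I + O
V(N, h) = 11/4 + N (V(N, h) = 3 - ¼ + N = 11/4 + N)
-5942 + V(11, 94) = -5942 + (11/4 + 11) = -5942 + 55/4 = -23713/4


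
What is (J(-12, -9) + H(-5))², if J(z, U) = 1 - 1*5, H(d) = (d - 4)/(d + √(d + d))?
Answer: (-39*I + 88*√10)/(5*(2*√10 + 3*I)) ≈ 6.7061 - 4.4143*I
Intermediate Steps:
H(d) = (-4 + d)/(d + √2*√d) (H(d) = (-4 + d)/(d + √(2*d)) = (-4 + d)/(d + √2*√d))
J(z, U) = -4 (J(z, U) = 1 - 5 = -4)
(J(-12, -9) + H(-5))² = (-4 + (-4 - 5)/(-5 + √2*√(-5)))² = (-4 - 9/(-5 + √2*(I*√5)))² = (-4 - 9/(-5 + I*√10))²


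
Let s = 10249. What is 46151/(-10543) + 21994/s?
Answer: -241118857/108055207 ≈ -2.2314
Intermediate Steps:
46151/(-10543) + 21994/s = 46151/(-10543) + 21994/10249 = 46151*(-1/10543) + 21994*(1/10249) = -46151/10543 + 21994/10249 = -241118857/108055207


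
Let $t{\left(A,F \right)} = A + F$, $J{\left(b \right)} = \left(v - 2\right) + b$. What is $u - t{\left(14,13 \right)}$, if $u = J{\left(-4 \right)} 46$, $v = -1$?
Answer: $-349$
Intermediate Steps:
$J{\left(b \right)} = -3 + b$ ($J{\left(b \right)} = \left(-1 - 2\right) + b = -3 + b$)
$u = -322$ ($u = \left(-3 - 4\right) 46 = \left(-7\right) 46 = -322$)
$u - t{\left(14,13 \right)} = -322 - \left(14 + 13\right) = -322 - 27 = -349$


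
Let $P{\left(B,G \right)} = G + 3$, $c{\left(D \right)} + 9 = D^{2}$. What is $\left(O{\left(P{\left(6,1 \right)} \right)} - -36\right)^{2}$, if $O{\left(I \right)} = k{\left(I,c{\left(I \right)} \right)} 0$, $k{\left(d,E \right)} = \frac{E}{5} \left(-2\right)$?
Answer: $1296$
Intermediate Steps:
$c{\left(D \right)} = -9 + D^{2}$
$P{\left(B,G \right)} = 3 + G$
$k{\left(d,E \right)} = - \frac{2 E}{5}$ ($k{\left(d,E \right)} = \frac{E}{5} \left(-2\right) = - \frac{2 E}{5}$)
$O{\left(I \right)} = 0$ ($O{\left(I \right)} = - \frac{2 \left(-9 + I^{2}\right)}{5} \cdot 0 = \left(\frac{18}{5} - \frac{2 I^{2}}{5}\right) 0 = 0$)
$\left(O{\left(P{\left(6,1 \right)} \right)} - -36\right)^{2} = \left(0 - -36\right)^{2} = \left(0 + 36\right)^{2} = 36^{2} = 1296$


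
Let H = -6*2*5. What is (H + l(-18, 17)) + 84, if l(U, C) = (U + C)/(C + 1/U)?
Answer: 7302/305 ≈ 23.941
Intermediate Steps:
H = -60 (H = -12*5 = -60)
l(U, C) = (C + U)/(C + 1/U)
(H + l(-18, 17)) + 84 = (-60 - 18*(17 - 18)/(1 + 17*(-18))) + 84 = (-60 - 18*(-1)/(1 - 306)) + 84 = (-60 - 18*(-1)/(-305)) + 84 = (-60 - 18*(-1/305)*(-1)) + 84 = (-60 - 18/305) + 84 = -18318/305 + 84 = 7302/305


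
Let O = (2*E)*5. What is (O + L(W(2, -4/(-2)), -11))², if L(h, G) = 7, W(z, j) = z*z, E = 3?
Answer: 1369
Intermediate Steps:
W(z, j) = z²
O = 30 (O = (2*3)*5 = 6*5 = 30)
(O + L(W(2, -4/(-2)), -11))² = (30 + 7)² = 37² = 1369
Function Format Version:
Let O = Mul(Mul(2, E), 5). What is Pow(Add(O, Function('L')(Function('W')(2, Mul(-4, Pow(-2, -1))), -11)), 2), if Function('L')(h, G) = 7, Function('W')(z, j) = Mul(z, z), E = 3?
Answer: 1369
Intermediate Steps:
Function('W')(z, j) = Pow(z, 2)
O = 30 (O = Mul(Mul(2, 3), 5) = Mul(6, 5) = 30)
Pow(Add(O, Function('L')(Function('W')(2, Mul(-4, Pow(-2, -1))), -11)), 2) = Pow(Add(30, 7), 2) = Pow(37, 2) = 1369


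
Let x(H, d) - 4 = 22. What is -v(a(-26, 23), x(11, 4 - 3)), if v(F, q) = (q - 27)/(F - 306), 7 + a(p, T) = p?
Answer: -1/339 ≈ -0.0029499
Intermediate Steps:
a(p, T) = -7 + p
x(H, d) = 26 (x(H, d) = 4 + 22 = 26)
v(F, q) = (-27 + q)/(-306 + F)
-v(a(-26, 23), x(11, 4 - 3)) = -(-27 + 26)/(-306 + (-7 - 26)) = -(-1)/(-306 - 33) = -(-1)/(-339) = -(-1)*(-1)/339 = -1*1/339 = -1/339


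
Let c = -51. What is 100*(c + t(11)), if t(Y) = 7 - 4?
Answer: -4800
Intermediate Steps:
t(Y) = 3
100*(c + t(11)) = 100*(-51 + 3) = 100*(-48) = -4800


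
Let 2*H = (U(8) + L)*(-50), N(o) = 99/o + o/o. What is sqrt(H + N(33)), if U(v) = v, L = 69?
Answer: I*sqrt(1921) ≈ 43.829*I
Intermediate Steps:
N(o) = 1 + 99/o (N(o) = 99/o + 1 = 1 + 99/o)
H = -1925 (H = ((8 + 69)*(-50))/2 = (77*(-50))/2 = (1/2)*(-3850) = -1925)
sqrt(H + N(33)) = sqrt(-1925 + (99 + 33)/33) = sqrt(-1925 + (1/33)*132) = sqrt(-1925 + 4) = sqrt(-1921) = I*sqrt(1921)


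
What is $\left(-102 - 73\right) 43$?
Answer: $-7525$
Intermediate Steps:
$\left(-102 - 73\right) 43 = \left(-175\right) 43 = -7525$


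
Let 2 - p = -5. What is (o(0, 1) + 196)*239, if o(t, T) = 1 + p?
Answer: 48756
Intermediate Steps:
p = 7 (p = 2 - 1*(-5) = 2 + 5 = 7)
o(t, T) = 8 (o(t, T) = 1 + 7 = 8)
(o(0, 1) + 196)*239 = (8 + 196)*239 = 204*239 = 48756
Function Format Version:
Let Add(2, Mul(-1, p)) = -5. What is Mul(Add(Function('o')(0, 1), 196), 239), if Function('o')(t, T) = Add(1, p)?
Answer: 48756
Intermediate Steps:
p = 7 (p = Add(2, Mul(-1, -5)) = Add(2, 5) = 7)
Function('o')(t, T) = 8 (Function('o')(t, T) = Add(1, 7) = 8)
Mul(Add(Function('o')(0, 1), 196), 239) = Mul(Add(8, 196), 239) = Mul(204, 239) = 48756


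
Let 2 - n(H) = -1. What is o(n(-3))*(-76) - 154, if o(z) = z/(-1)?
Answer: 74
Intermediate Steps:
n(H) = 3 (n(H) = 2 - 1*(-1) = 2 + 1 = 3)
o(z) = -z
o(n(-3))*(-76) - 154 = -1*3*(-76) - 154 = -3*(-76) - 154 = 228 - 154 = 74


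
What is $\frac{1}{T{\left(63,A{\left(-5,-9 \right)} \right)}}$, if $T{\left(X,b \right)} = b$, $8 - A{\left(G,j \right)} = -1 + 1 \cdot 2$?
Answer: $\frac{1}{7} \approx 0.14286$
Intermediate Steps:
$A{\left(G,j \right)} = 7$ ($A{\left(G,j \right)} = 8 - \left(-1 + 1 \cdot 2\right) = 8 - \left(-1 + 2\right) = 8 - 1 = 7$)
$\frac{1}{T{\left(63,A{\left(-5,-9 \right)} \right)}} = \frac{1}{7}$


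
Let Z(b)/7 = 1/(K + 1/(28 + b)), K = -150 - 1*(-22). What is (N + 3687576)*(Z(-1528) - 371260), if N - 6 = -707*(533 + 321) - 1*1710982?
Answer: -97857912066766720/192001 ≈ -5.0967e+11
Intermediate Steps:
N = -2314754 (N = 6 + (-707*(533 + 321) - 1*1710982) = 6 + (-707*854 - 1710982) = 6 + (-603778 - 1710982) = 6 - 2314760 = -2314754)
K = -128 (K = -150 + 22 = -128)
Z(b) = 7/(-128 + 1/(28 + b))
(N + 3687576)*(Z(-1528) - 371260) = (-2314754 + 3687576)*(7*(-28 - 1*(-1528))/(3583 + 128*(-1528)) - 371260) = 1372822*(7*(-28 + 1528)/(3583 - 195584) - 371260) = 1372822*(7*1500/(-192001) - 371260) = 1372822*(7*(-1/192001)*1500 - 371260) = 1372822*(-10500/192001 - 371260) = 1372822*(-71282301760/192001) = -97857912066766720/192001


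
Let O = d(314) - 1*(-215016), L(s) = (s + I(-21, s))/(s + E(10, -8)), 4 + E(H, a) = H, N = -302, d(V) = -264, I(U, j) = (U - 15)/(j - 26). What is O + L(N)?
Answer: 5212485299/24272 ≈ 2.1475e+5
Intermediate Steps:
I(U, j) = (-15 + U)/(-26 + j)
E(H, a) = -4 + H
L(s) = (s - 36/(-26 + s))/(6 + s) (L(s) = (s + (-15 - 21)/(-26 + s))/(s + (-4 + 10)) = (s - 36/(-26 + s))/(s + 6) = (s - 36/(-26 + s))/(6 + s))
O = 214752 (O = -264 - 1*(-215016) = -264 + 215016 = 214752)
O + L(N) = 214752 + (-36 - 302*(-26 - 302))/((-26 - 302)*(6 - 302)) = 214752 + (-36 - 302*(-328))/(-328*(-296)) = 214752 - 1/328*(-1/296)*(-36 + 99056) = 214752 - 1/328*(-1/296)*99020 = 214752 + 24755/24272 = 5212485299/24272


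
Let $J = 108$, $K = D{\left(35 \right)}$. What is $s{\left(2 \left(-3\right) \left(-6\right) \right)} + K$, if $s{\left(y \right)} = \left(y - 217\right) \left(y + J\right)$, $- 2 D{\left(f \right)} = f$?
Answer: $- \frac{52163}{2} \approx -26082.0$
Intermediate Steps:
$D{\left(f \right)} = - \frac{f}{2}$
$K = - \frac{35}{2}$ ($K = \left(- \frac{1}{2}\right) 35 = - \frac{35}{2} \approx -17.5$)
$s{\left(y \right)} = \left(-217 + y\right) \left(108 + y\right)$ ($s{\left(y \right)} = \left(y - 217\right) \left(y + 108\right) = \left(-217 + y\right) \left(108 + y\right)$)
$s{\left(2 \left(-3\right) \left(-6\right) \right)} + K = \left(-23436 + \left(2 \left(-3\right) \left(-6\right)\right)^{2} - 109 \cdot 2 \left(-3\right) \left(-6\right)\right) - \frac{35}{2} = \left(-23436 + \left(\left(-6\right) \left(-6\right)\right)^{2} - 109 \left(\left(-6\right) \left(-6\right)\right)\right) - \frac{35}{2} = \left(-23436 + 36^{2} - 3924\right) - \frac{35}{2} = \left(-23436 + 1296 - 3924\right) - \frac{35}{2} = -26064 - \frac{35}{2} = - \frac{52163}{2}$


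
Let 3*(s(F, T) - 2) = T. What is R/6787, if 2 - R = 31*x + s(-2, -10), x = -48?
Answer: 4474/20361 ≈ 0.21973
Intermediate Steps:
s(F, T) = 2 + T/3
R = 4474/3 (R = 2 - (31*(-48) + (2 + (⅓)*(-10))) = 2 - (-1488 + (2 - 10/3)) = 2 - (-1488 - 4/3) = 2 - 1*(-4468/3) = 2 + 4468/3 = 4474/3 ≈ 1491.3)
R/6787 = (4474/3)/6787 = (4474/3)*(1/6787) = 4474/20361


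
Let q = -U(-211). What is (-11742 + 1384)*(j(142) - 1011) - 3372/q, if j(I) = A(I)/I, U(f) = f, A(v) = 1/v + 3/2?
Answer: 11138353401103/1063651 ≈ 1.0472e+7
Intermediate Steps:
A(v) = 3/2 + 1/v (A(v) = 1/v + 3*(½) = 1/v + 3/2 = 3/2 + 1/v)
j(I) = (3/2 + 1/I)/I
q = 211 (q = -1*(-211) = 211)
(-11742 + 1384)*(j(142) - 1011) - 3372/q = (-11742 + 1384)*((½)*(2 + 3*142)/142² - 1011) - 3372/211 = -10358*((½)*(1/20164)*(2 + 426) - 1011) - 3372*1/211 = -10358*((½)*(1/20164)*428 - 1011) - 3372/211 = -10358*(107/10082 - 1011) - 3372/211 = -10358*(-10192795/10082) - 3372/211 = 52788485305/5041 - 3372/211 = 11138353401103/1063651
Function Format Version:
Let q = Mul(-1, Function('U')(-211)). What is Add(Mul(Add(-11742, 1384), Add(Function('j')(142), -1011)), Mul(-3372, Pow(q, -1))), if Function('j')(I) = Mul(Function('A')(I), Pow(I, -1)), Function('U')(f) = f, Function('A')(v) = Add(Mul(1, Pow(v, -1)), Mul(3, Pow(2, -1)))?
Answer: Rational(11138353401103, 1063651) ≈ 1.0472e+7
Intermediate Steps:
Function('A')(v) = Add(Rational(3, 2), Pow(v, -1)) (Function('A')(v) = Add(Pow(v, -1), Mul(3, Rational(1, 2))) = Add(Pow(v, -1), Rational(3, 2)) = Add(Rational(3, 2), Pow(v, -1)))
Function('j')(I) = Mul(Pow(I, -1), Add(Rational(3, 2), Pow(I, -1))) (Function('j')(I) = Mul(Add(Rational(3, 2), Pow(I, -1)), Pow(I, -1)) = Mul(Pow(I, -1), Add(Rational(3, 2), Pow(I, -1))))
q = 211 (q = Mul(-1, -211) = 211)
Add(Mul(Add(-11742, 1384), Add(Function('j')(142), -1011)), Mul(-3372, Pow(q, -1))) = Add(Mul(Add(-11742, 1384), Add(Mul(Rational(1, 2), Pow(142, -2), Add(2, Mul(3, 142))), -1011)), Mul(-3372, Pow(211, -1))) = Add(Mul(-10358, Add(Mul(Rational(1, 2), Rational(1, 20164), Add(2, 426)), -1011)), Mul(-3372, Rational(1, 211))) = Add(Mul(-10358, Add(Mul(Rational(1, 2), Rational(1, 20164), 428), -1011)), Rational(-3372, 211)) = Add(Mul(-10358, Add(Rational(107, 10082), -1011)), Rational(-3372, 211)) = Add(Mul(-10358, Rational(-10192795, 10082)), Rational(-3372, 211)) = Add(Rational(52788485305, 5041), Rational(-3372, 211)) = Rational(11138353401103, 1063651)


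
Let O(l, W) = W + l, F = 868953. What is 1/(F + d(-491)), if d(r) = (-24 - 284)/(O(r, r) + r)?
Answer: 1473/1279968077 ≈ 1.1508e-6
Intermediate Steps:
d(r) = -308/(3*r) (d(r) = (-24 - 284)/((r + r) + r) = -308/(2*r + r) = -308*1/(3*r) = -308/(3*r))
1/(F + d(-491)) = 1/(868953 - 308/3/(-491)) = 1/(868953 - 308/3*(-1/491)) = 1/(868953 + 308/1473) = 1/(1279968077/1473) = 1473/1279968077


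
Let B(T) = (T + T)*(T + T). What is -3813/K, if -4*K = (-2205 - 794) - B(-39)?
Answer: -492/293 ≈ -1.6792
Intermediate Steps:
B(T) = 4*T² (B(T) = (2*T)*(2*T) = 4*T²)
K = 9083/4 (K = -((-2205 - 794) - 4*(-39)²)/4 = -(-2999 - 4*1521)/4 = -(-2999 - 1*6084)/4 = -(-2999 - 6084)/4 = -¼*(-9083) = 9083/4 ≈ 2270.8)
-3813/K = -3813/9083/4 = -3813*4/9083 = -492/293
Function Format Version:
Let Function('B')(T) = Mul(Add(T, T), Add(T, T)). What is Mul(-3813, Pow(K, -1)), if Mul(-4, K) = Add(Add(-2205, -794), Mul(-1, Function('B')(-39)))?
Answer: Rational(-492, 293) ≈ -1.6792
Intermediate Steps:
Function('B')(T) = Mul(4, Pow(T, 2)) (Function('B')(T) = Mul(Mul(2, T), Mul(2, T)) = Mul(4, Pow(T, 2)))
K = Rational(9083, 4) (K = Mul(Rational(-1, 4), Add(Add(-2205, -794), Mul(-1, Mul(4, Pow(-39, 2))))) = Mul(Rational(-1, 4), Add(-2999, Mul(-1, Mul(4, 1521)))) = Mul(Rational(-1, 4), Add(-2999, Mul(-1, 6084))) = Mul(Rational(-1, 4), Add(-2999, -6084)) = Mul(Rational(-1, 4), -9083) = Rational(9083, 4) ≈ 2270.8)
Mul(-3813, Pow(K, -1)) = Mul(-3813, Pow(Rational(9083, 4), -1)) = Mul(-3813, Rational(4, 9083)) = Rational(-492, 293)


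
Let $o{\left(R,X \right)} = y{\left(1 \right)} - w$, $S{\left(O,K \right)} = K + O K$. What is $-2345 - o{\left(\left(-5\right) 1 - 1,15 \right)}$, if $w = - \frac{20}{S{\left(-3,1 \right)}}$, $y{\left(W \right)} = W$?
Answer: $-2336$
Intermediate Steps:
$S{\left(O,K \right)} = K + K O$
$w = 10$ ($w = - \frac{20}{1 \left(1 - 3\right)} = - \frac{20}{1 \left(-2\right)} = - \frac{20}{-2} = \left(-20\right) \left(- \frac{1}{2}\right) = 10$)
$o{\left(R,X \right)} = -9$ ($o{\left(R,X \right)} = 1 - 10 = -9$)
$-2345 - o{\left(\left(-5\right) 1 - 1,15 \right)} = -2345 - -9 = -2345 + 9 = -2336$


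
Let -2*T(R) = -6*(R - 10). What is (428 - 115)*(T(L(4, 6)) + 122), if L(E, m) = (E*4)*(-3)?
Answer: -16276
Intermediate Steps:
L(E, m) = -12*E (L(E, m) = (4*E)*(-3) = -12*E)
T(R) = -30 + 3*R (T(R) = -(-3)*(R - 10) = -(-3)*(-10 + R) = -(60 - 6*R)/2 = -30 + 3*R)
(428 - 115)*(T(L(4, 6)) + 122) = (428 - 115)*((-30 + 3*(-12*4)) + 122) = 313*((-30 + 3*(-48)) + 122) = 313*((-30 - 144) + 122) = 313*(-174 + 122) = 313*(-52) = -16276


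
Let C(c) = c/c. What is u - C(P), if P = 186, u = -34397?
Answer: -34398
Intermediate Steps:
C(c) = 1
u - C(P) = -34397 - 1*1 = -34397 - 1 = -34398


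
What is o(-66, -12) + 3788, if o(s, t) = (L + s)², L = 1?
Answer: 8013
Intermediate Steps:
o(s, t) = (1 + s)²
o(-66, -12) + 3788 = (1 - 66)² + 3788 = (-65)² + 3788 = 4225 + 3788 = 8013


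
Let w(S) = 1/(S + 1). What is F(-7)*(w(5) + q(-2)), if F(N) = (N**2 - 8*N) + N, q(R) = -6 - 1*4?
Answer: -2891/3 ≈ -963.67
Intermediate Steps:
w(S) = 1/(1 + S)
q(R) = -10 (q(R) = -6 - 4 = -10)
F(N) = N**2 - 7*N
F(-7)*(w(5) + q(-2)) = (-7*(-7 - 7))*(1/(1 + 5) - 10) = (-7*(-14))*(1/6 - 10) = 98*(1/6 - 10) = 98*(-59/6) = -2891/3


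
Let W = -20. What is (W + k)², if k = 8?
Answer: 144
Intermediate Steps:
(W + k)² = (-20 + 8)² = (-12)² = 144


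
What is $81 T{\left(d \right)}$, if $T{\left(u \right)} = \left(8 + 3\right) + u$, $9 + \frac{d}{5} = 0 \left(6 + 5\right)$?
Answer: $-2754$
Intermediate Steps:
$d = -45$ ($d = -45 + 5 \cdot 0 \left(6 + 5\right) = -45 + 5 \cdot 0 \cdot 11 = -45 + 5 \cdot 0 = -45 + 0 = -45$)
$T{\left(u \right)} = 11 + u$
$81 T{\left(d \right)} = 81 \left(11 - 45\right) = 81 \left(-34\right) = -2754$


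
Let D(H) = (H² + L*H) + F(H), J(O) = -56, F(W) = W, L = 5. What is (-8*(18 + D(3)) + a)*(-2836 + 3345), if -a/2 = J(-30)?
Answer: -126232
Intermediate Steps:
D(H) = H² + 6*H (D(H) = (H² + 5*H) + H = H² + 6*H)
a = 112 (a = -2*(-56) = 112)
(-8*(18 + D(3)) + a)*(-2836 + 3345) = (-8*(18 + 3*(6 + 3)) + 112)*(-2836 + 3345) = (-8*(18 + 3*9) + 112)*509 = (-8*(18 + 27) + 112)*509 = (-8*45 + 112)*509 = (-360 + 112)*509 = -248*509 = -126232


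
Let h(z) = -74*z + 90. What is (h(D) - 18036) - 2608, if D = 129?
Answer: -30100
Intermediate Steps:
h(z) = 90 - 74*z
(h(D) - 18036) - 2608 = ((90 - 74*129) - 18036) - 2608 = ((90 - 9546) - 18036) - 2608 = (-9456 - 18036) - 2608 = -27492 - 2608 = -30100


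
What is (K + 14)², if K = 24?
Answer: 1444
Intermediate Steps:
(K + 14)² = (24 + 14)² = 38² = 1444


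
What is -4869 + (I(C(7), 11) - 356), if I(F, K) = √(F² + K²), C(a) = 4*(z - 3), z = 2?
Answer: -5225 + √137 ≈ -5213.3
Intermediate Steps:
C(a) = -4 (C(a) = 4*(2 - 3) = 4*(-1) = -4)
-4869 + (I(C(7), 11) - 356) = -4869 + (√((-4)² + 11²) - 356) = -4869 + (√(16 + 121) - 356) = -4869 + (√137 - 356) = -4869 + (-356 + √137) = -5225 + √137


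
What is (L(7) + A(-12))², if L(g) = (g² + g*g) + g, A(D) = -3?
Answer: 10404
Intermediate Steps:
L(g) = g + 2*g² (L(g) = (g² + g²) + g = 2*g² + g = g + 2*g²)
(L(7) + A(-12))² = (7*(1 + 2*7) - 3)² = (7*(1 + 14) - 3)² = (7*15 - 3)² = (105 - 3)² = 102² = 10404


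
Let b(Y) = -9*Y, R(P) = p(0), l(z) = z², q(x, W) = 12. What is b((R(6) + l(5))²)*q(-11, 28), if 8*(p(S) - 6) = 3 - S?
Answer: -1701027/16 ≈ -1.0631e+5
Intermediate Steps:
p(S) = 51/8 - S/8 (p(S) = 6 + (3 - S)/8 = 6 + (3/8 - S/8) = 51/8 - S/8)
R(P) = 51/8 (R(P) = 51/8 - ⅛*0 = 51/8 + 0 = 51/8)
b((R(6) + l(5))²)*q(-11, 28) = -9*(51/8 + 5²)²*12 = -9*(51/8 + 25)²*12 = -9*(251/8)²*12 = -9*63001/64*12 = -567009/64*12 = -1701027/16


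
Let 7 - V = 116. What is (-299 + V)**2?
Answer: 166464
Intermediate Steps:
V = -109 (V = 7 - 1*116 = 7 - 116 = -109)
(-299 + V)**2 = (-299 - 109)**2 = (-408)**2 = 166464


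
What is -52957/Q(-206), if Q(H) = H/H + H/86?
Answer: 2277151/60 ≈ 37953.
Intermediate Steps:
Q(H) = 1 + H/86 (Q(H) = 1 + H*(1/86) = 1 + H/86)
-52957/Q(-206) = -52957/(1 + (1/86)*(-206)) = -52957/(1 - 103/43) = -52957/(-60/43) = -52957*(-43/60) = 2277151/60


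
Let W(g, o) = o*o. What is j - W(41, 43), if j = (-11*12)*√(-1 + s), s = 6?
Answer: -1849 - 132*√5 ≈ -2144.2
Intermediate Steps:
W(g, o) = o²
j = -132*√5 (j = (-11*12)*√(-1 + 6) = -132*√5 ≈ -295.16)
j - W(41, 43) = -132*√5 - 1*43² = -132*√5 - 1*1849 = -132*√5 - 1849 = -1849 - 132*√5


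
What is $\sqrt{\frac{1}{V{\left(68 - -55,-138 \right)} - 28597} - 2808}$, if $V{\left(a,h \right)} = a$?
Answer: $\frac{i \sqrt{2276638470682}}{28474} \approx 52.991 i$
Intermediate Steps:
$\sqrt{\frac{1}{V{\left(68 - -55,-138 \right)} - 28597} - 2808} = \sqrt{\frac{1}{\left(68 - -55\right) - 28597} - 2808} = \sqrt{\frac{1}{\left(68 + 55\right) - 28597} - 2808} = \sqrt{\frac{1}{123 - 28597} - 2808} = \sqrt{\frac{1}{-28474} - 2808} = \sqrt{- \frac{1}{28474} - 2808} = \sqrt{- \frac{79954993}{28474}} = \frac{i \sqrt{2276638470682}}{28474}$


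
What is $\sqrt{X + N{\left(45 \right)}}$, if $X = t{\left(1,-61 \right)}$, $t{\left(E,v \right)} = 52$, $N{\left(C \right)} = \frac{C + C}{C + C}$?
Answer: $\sqrt{53} \approx 7.2801$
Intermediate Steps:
$N{\left(C \right)} = 1$ ($N{\left(C \right)} = \frac{2 C}{2 C} = 2 C \frac{1}{2 C} = 1$)
$X = 52$
$\sqrt{X + N{\left(45 \right)}} = \sqrt{52 + 1} = \sqrt{53}$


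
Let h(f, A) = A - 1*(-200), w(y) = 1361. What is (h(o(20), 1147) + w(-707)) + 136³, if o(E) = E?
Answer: 2518164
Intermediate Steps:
h(f, A) = 200 + A (h(f, A) = A + 200 = 200 + A)
(h(o(20), 1147) + w(-707)) + 136³ = ((200 + 1147) + 1361) + 136³ = (1347 + 1361) + 2515456 = 2708 + 2515456 = 2518164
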